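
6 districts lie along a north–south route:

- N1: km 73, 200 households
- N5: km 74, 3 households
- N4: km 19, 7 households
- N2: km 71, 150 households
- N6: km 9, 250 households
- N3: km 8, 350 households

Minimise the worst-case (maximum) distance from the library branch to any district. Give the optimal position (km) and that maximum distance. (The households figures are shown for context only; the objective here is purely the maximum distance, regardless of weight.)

location 41, max distance 33

The 1-center on a line is the midpoint of the two extreme points: leftmost at 8, rightmost at 74.
Optimal location = (8 + 74)/2 = 41; maximum distance = (74 − 8)/2 = 33.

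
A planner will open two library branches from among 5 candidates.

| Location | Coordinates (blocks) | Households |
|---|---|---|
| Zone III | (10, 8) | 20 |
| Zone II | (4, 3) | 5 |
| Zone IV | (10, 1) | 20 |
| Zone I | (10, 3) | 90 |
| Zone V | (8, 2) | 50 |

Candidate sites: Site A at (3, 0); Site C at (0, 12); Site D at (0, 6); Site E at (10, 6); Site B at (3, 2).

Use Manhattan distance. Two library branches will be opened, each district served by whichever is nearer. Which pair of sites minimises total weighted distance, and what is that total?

{Site E, Site B}, total 670

Evaluate every pair (each demand assigned to the nearer of the two):
  {Site E, Site B}: total = 670
  {Site A, Site E}: total = 730
  {Site D, Site E}: total = 745
  {Site C, Site E}: total = 755
  {Site D, Site B}: total = 1380
  {Site A, Site B}: total = 1400
  {Site C, Site B}: total = 1400
  {Site A, Site D}: total = 1670
  {Site A, Site C}: total = 1710
  {Site C, Site D}: total = 2345
Best pair: {Site E, Site B} with total 670.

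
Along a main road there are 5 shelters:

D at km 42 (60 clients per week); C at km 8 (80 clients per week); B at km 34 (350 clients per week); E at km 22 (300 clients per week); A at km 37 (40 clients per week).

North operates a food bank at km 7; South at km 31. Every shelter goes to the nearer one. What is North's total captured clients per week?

The indifferent point is the midpoint (7+31)/2 = 19; shelters left of it (closer to North at 7) go to North, those right go to South.
  C at 8 (w=80) → North
  E at 22 (w=300) → South
  B at 34 (w=350) → South
  A at 37 (w=40) → South
  D at 42 (w=60) → South
North captures 80; South captures 750.

80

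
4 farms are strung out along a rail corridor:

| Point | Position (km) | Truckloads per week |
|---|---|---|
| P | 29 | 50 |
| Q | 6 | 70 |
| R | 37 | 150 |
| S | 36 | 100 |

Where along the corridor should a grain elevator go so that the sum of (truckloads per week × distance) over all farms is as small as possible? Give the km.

x = 36

For a sum of weighted absolute distances on a line, the optimum is the weighted median (not the mean). Total weight W = 370; half-weight = 185.
Sort by position and accumulate weight:
  km 6 (Q, w=70) → cum 70
  km 29 (P, w=50) → cum 120
  km 36 (S, w=100) → cum 220  ≥ 185 → median here
  km 37 (R, w=150) → cum 370
Optimal location: km 36.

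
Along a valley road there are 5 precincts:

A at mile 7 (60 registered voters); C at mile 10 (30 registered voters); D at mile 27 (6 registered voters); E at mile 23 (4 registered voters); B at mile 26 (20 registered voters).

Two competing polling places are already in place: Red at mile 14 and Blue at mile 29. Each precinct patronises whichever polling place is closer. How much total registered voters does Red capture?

The indifferent point is the midpoint (14+29)/2 = 21.5; precincts left of it (closer to Red at 14) go to Red, those right go to Blue.
  A at 7 (w=60) → Red
  C at 10 (w=30) → Red
  E at 23 (w=4) → Blue
  B at 26 (w=20) → Blue
  D at 27 (w=6) → Blue
Red captures 90; Blue captures 30.

90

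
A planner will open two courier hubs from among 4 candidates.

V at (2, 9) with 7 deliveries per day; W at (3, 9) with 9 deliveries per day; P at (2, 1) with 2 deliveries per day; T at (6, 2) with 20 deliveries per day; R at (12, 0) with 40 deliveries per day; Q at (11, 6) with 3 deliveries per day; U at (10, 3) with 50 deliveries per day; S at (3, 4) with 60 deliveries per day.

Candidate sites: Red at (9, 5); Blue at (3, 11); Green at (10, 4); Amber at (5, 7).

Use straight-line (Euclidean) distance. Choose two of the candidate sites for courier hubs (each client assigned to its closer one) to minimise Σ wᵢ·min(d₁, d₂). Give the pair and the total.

{Green, Amber}, total 605.5

Evaluate every pair (each demand assigned to the nearer of the two):
  {Green, Amber}: total = 605.5
  {Red, Amber}: total = 717.0
  {Blue, Green}: total = 795.8
  {Red, Green}: total = 822.9
  {Red, Blue}: total = 851.3
  {Blue, Amber}: total = 1099.8
Best pair: {Green, Amber} with total 605.5.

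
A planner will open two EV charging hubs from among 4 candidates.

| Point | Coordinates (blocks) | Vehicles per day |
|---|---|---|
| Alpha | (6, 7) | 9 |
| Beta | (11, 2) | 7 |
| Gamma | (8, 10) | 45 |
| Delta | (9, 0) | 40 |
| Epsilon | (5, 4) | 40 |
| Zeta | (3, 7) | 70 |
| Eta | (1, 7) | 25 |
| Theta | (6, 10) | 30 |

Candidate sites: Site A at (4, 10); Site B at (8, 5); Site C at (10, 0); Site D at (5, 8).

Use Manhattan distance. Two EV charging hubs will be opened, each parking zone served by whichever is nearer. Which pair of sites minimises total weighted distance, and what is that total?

{Site C, Site D}, total 889

Evaluate every pair (each demand assigned to the nearer of the two):
  {Site C, Site D}: total = 889
  {Site A, Site C}: total = 1056
  {Site B, Site D}: total = 1110
  {Site A, Site B}: total = 1148
  {Site A, Site D}: total = 1317
  {Site B, Site C}: total = 1407
Best pair: {Site C, Site D} with total 889.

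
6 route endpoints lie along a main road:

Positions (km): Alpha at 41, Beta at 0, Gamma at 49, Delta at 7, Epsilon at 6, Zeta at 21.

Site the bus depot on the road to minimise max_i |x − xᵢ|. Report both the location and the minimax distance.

location 24.5, max distance 24.5

The 1-center on a line is the midpoint of the two extreme points: leftmost at 0, rightmost at 49.
Optimal location = (0 + 49)/2 = 24.5; maximum distance = (49 − 0)/2 = 24.5.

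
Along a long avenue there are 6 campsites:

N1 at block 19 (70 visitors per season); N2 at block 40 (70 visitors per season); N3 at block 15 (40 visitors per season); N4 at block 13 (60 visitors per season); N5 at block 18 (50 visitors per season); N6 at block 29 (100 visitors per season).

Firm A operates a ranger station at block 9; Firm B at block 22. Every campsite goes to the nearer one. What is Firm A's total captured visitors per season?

The indifferent point is the midpoint (9+22)/2 = 15.5; campsites left of it (closer to Firm A at 9) go to Firm A, those right go to Firm B.
  N4 at 13 (w=60) → Firm A
  N3 at 15 (w=40) → Firm A
  N5 at 18 (w=50) → Firm B
  N1 at 19 (w=70) → Firm B
  N6 at 29 (w=100) → Firm B
  N2 at 40 (w=70) → Firm B
Firm A captures 100; Firm B captures 290.

100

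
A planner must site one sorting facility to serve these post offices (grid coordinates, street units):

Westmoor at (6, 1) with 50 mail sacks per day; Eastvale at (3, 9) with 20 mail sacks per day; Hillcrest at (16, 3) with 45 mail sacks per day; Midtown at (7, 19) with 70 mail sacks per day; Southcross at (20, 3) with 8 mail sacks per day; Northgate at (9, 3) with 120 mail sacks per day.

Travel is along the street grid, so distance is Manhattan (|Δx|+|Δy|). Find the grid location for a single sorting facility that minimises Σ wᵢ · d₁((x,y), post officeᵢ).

(9, 3)

Manhattan distance separates: Σwᵢ(|x−xᵢ|+|y−yᵢ|) = Σwᵢ|x−xᵢ| + Σwᵢ|y−yᵢ|, so x and y are optimised independently as 1-D weighted medians.
Total weight W = 313; half = 156.5.
x-coordinate, sorted with cumulative weight:
  x=3 (Eastvale, w=20) cum 20
  x=6 (Westmoor, w=50) cum 70
  x=7 (Midtown, w=70) cum 140
  x=9 (Northgate, w=120) cum 260  ← median
  x=16 (Hillcrest, w=45) cum 305
  x=20 (Southcross, w=8) cum 313
⇒ x* = 9
y-coordinate, sorted with cumulative weight:
  y=1 (Westmoor, w=50) cum 50
  y=3 (Hillcrest, w=45) cum 95
  y=3 (Southcross, w=8) cum 103
  y=3 (Northgate, w=120) cum 223  ← median
  y=9 (Eastvale, w=20) cum 243
  y=19 (Midtown, w=70) cum 313
⇒ y* = 3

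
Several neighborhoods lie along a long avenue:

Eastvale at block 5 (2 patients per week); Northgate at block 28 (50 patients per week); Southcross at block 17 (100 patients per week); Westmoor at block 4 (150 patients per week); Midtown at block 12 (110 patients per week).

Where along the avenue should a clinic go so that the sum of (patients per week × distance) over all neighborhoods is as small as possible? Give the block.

x = 12

For a sum of weighted absolute distances on a line, the optimum is the weighted median (not the mean). Total weight W = 412; half-weight = 206.
Sort by position and accumulate weight:
  block 4 (Westmoor, w=150) → cum 150
  block 5 (Eastvale, w=2) → cum 152
  block 12 (Midtown, w=110) → cum 262  ≥ 206 → median here
  block 17 (Southcross, w=100) → cum 362
  block 28 (Northgate, w=50) → cum 412
Optimal location: block 12.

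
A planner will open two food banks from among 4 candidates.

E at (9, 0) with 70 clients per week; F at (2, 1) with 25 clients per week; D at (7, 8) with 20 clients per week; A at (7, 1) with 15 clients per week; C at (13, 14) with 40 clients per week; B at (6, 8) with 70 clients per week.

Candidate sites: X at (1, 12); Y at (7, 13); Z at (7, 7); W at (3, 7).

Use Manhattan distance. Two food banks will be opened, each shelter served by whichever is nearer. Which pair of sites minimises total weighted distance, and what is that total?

{Y, Z}, total 1435

Evaluate every pair (each demand assigned to the nearer of the two):
  {Y, Z}: total = 1435
  {Z, W}: total = 1575
  {X, Z}: total = 1675
  {Y, W}: total = 1895
  {X, W}: total = 2175
  {X, Y}: total = 2330
Best pair: {Y, Z} with total 1435.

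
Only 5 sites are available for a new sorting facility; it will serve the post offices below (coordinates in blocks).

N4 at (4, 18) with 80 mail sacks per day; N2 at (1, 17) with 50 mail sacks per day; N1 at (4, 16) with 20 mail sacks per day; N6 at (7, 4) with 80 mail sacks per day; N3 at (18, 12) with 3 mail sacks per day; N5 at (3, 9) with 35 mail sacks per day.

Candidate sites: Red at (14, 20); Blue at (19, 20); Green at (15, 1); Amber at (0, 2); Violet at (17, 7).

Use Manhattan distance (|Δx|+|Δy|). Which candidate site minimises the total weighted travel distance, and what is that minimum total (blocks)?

Total weighted distance at each candidate:
  Red (14, 20): total = 4686
  Blue (19, 20): total = 6002
  Green (15, 1): total = 5882
  Amber (0, 2): total = 3914
  Violet (17, 7): total = 5278
Minimum is at Amber with total 3914 blocks.

Amber, total 3914 blocks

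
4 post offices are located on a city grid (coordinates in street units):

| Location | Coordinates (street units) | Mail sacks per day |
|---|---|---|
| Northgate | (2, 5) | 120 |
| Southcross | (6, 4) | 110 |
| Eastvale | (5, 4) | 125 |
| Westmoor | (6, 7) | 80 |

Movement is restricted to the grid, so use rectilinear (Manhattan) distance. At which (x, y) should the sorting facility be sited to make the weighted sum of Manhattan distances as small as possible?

(5, 4)

Manhattan distance separates: Σwᵢ(|x−xᵢ|+|y−yᵢ|) = Σwᵢ|x−xᵢ| + Σwᵢ|y−yᵢ|, so x and y are optimised independently as 1-D weighted medians.
Total weight W = 435; half = 217.5.
x-coordinate, sorted with cumulative weight:
  x=2 (Northgate, w=120) cum 120
  x=5 (Eastvale, w=125) cum 245  ← median
  x=6 (Southcross, w=110) cum 355
  x=6 (Westmoor, w=80) cum 435
⇒ x* = 5
y-coordinate, sorted with cumulative weight:
  y=4 (Southcross, w=110) cum 110
  y=4 (Eastvale, w=125) cum 235  ← median
  y=5 (Northgate, w=120) cum 355
  y=7 (Westmoor, w=80) cum 435
⇒ y* = 4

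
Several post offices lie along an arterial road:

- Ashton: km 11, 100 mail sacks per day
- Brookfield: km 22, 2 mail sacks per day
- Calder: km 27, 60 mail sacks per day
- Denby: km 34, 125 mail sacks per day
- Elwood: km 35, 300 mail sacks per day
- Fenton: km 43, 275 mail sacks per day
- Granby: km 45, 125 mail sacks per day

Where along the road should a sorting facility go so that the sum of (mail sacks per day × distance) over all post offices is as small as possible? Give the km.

For a sum of weighted absolute distances on a line, the optimum is the weighted median (not the mean). Total weight W = 987; half-weight = 493.5.
Sort by position and accumulate weight:
  km 11 (Ashton, w=100) → cum 100
  km 22 (Brookfield, w=2) → cum 102
  km 27 (Calder, w=60) → cum 162
  km 34 (Denby, w=125) → cum 287
  km 35 (Elwood, w=300) → cum 587  ≥ 493.5 → median here
  km 43 (Fenton, w=275) → cum 862
  km 45 (Granby, w=125) → cum 987
Optimal location: km 35.

x = 35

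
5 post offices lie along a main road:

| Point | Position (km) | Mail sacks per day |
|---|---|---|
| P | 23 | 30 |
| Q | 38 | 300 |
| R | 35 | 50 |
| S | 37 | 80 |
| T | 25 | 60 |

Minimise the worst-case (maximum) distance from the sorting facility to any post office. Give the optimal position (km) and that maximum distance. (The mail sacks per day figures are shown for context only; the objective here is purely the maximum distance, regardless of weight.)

The 1-center on a line is the midpoint of the two extreme points: leftmost at 23, rightmost at 38.
Optimal location = (23 + 38)/2 = 30.5; maximum distance = (38 − 23)/2 = 7.5.

location 30.5, max distance 7.5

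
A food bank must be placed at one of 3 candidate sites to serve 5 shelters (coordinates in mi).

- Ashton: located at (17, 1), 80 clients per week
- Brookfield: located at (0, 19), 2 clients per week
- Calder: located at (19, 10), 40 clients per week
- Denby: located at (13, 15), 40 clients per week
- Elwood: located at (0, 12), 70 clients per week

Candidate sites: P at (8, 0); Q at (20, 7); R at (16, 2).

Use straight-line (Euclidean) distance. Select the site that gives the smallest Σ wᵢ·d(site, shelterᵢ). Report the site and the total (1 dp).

R, total 2356.0 mi

Total weighted distance at each candidate:
  P (8, 0): total = 3002.3
  Q (20, 7): total = 2578.1
  R (16, 2): total = 2356.0
Minimum is at R with total 2356.0 mi.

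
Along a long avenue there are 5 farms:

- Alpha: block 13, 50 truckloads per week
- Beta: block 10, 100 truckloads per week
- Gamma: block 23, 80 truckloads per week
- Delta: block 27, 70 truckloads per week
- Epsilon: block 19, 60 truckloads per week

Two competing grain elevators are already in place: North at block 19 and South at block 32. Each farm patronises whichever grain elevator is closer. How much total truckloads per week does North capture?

The indifferent point is the midpoint (19+32)/2 = 25.5; farms left of it (closer to North at 19) go to North, those right go to South.
  Beta at 10 (w=100) → North
  Alpha at 13 (w=50) → North
  Epsilon at 19 (w=60) → North
  Gamma at 23 (w=80) → North
  Delta at 27 (w=70) → South
North captures 290; South captures 70.

290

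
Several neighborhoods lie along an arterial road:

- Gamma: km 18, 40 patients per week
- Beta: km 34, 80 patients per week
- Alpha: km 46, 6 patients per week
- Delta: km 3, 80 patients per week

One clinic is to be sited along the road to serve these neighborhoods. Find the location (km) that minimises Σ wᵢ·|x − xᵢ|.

For a sum of weighted absolute distances on a line, the optimum is the weighted median (not the mean). Total weight W = 206; half-weight = 103.
Sort by position and accumulate weight:
  km 3 (Delta, w=80) → cum 80
  km 18 (Gamma, w=40) → cum 120  ≥ 103 → median here
  km 34 (Beta, w=80) → cum 200
  km 46 (Alpha, w=6) → cum 206
Optimal location: km 18.

x = 18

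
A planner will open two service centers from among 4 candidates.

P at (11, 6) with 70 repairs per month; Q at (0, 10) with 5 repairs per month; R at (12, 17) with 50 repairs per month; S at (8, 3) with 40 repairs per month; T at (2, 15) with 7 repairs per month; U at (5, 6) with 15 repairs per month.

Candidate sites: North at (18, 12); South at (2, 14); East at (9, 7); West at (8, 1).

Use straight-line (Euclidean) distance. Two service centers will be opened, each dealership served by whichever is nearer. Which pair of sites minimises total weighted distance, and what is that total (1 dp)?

{North, East}, total 895.7

Evaluate every pair (each demand assigned to the nearer of the two):
  {North, East}: total = 895.7
  {South, East}: total = 934.7
  {East, West}: total = 942.2
  {South, West}: total = 1127.0
  {North, West}: total = 1133.0
  {North, South}: total = 1694.6
Best pair: {North, East} with total 895.7.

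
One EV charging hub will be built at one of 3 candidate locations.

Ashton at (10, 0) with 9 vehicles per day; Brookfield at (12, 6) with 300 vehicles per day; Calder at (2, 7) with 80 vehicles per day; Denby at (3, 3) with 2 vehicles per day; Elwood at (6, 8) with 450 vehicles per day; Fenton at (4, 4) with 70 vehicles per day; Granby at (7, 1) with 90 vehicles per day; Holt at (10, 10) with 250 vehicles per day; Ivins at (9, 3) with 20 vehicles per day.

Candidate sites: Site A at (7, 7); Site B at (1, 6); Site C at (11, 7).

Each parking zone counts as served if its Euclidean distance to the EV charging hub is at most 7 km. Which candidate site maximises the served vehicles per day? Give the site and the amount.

Site A, covering 1262

Coverage radius r = 7 km; a point is covered iff (Δx)²+(Δy)² ≤ 7² = 49.
  Site A (7, 7): covers {Brookfield, Calder, Denby, Elwood, Fenton, Granby, Holt, Ivins} → 1262
  Site B (1, 6): covers {Calder, Denby, Elwood, Fenton} → 602
  Site C (11, 7): covers {Brookfield, Elwood, Holt, Ivins} → 1020
Maximum coverage at Site A: 1262 vehicles per day.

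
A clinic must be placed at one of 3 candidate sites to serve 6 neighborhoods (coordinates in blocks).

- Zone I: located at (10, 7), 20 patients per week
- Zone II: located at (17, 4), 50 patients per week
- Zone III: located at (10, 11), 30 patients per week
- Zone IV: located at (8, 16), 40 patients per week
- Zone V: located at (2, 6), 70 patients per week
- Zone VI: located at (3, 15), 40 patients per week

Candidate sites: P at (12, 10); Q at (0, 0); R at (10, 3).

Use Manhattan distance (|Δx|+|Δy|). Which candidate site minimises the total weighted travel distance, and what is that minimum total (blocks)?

Total weighted distance at each candidate:
  P (12, 10): total = 2680
  Q (0, 0): total = 4260
  R (10, 3): total = 2850
Minimum is at P with total 2680 blocks.

P, total 2680 blocks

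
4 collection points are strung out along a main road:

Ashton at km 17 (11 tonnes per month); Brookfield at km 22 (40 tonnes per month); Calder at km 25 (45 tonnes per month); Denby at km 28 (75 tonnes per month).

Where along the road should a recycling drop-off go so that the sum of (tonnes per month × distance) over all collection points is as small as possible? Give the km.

For a sum of weighted absolute distances on a line, the optimum is the weighted median (not the mean). Total weight W = 171; half-weight = 85.5.
Sort by position and accumulate weight:
  km 17 (Ashton, w=11) → cum 11
  km 22 (Brookfield, w=40) → cum 51
  km 25 (Calder, w=45) → cum 96  ≥ 85.5 → median here
  km 28 (Denby, w=75) → cum 171
Optimal location: km 25.

x = 25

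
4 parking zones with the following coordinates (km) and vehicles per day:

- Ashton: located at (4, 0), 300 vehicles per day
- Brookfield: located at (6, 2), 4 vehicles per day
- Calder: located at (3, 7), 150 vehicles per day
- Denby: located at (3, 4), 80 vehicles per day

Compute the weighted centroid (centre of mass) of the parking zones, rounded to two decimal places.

The minimiser of Σwᵢ‖p−pᵢ‖² is the weighted centroid p* = (Σwᵢpᵢ)/(Σwᵢ).
Σwᵢ = 534.
Σwᵢxᵢ = 300·4 + 4·6 + 150·3 + 80·3 = 1914.
Σwᵢyᵢ = 300·0 + 4·2 + 150·7 + 80·4 = 1378.
x* = 1914/534 = 3.58, y* = 1378/534 = 2.58.

(3.58, 2.58)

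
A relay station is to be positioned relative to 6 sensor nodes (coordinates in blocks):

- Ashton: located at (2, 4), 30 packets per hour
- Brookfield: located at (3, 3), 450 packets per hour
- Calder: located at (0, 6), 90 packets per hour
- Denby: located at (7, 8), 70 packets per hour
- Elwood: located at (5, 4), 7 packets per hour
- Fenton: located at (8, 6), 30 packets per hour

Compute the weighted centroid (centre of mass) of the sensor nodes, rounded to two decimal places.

The minimiser of Σwᵢ‖p−pᵢ‖² is the weighted centroid p* = (Σwᵢpᵢ)/(Σwᵢ).
Σwᵢ = 677.
Σwᵢxᵢ = 30·2 + 450·3 + 90·0 + 70·7 + 7·5 + 30·8 = 2175.
Σwᵢyᵢ = 30·4 + 450·3 + 90·6 + 70·8 + 7·4 + 30·6 = 2778.
x* = 2175/677 = 3.21, y* = 2778/677 = 4.10.

(3.21, 4.10)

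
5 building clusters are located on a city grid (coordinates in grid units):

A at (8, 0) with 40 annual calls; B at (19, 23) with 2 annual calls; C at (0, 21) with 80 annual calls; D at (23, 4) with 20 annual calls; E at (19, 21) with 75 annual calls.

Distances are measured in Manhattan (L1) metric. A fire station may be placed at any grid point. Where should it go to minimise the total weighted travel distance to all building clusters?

(8, 21)

Manhattan distance separates: Σwᵢ(|x−xᵢ|+|y−yᵢ|) = Σwᵢ|x−xᵢ| + Σwᵢ|y−yᵢ|, so x and y are optimised independently as 1-D weighted medians.
Total weight W = 217; half = 108.5.
x-coordinate, sorted with cumulative weight:
  x=0 (C, w=80) cum 80
  x=8 (A, w=40) cum 120  ← median
  x=19 (B, w=2) cum 122
  x=19 (E, w=75) cum 197
  x=23 (D, w=20) cum 217
⇒ x* = 8
y-coordinate, sorted with cumulative weight:
  y=0 (A, w=40) cum 40
  y=4 (D, w=20) cum 60
  y=21 (C, w=80) cum 140  ← median
  y=21 (E, w=75) cum 215
  y=23 (B, w=2) cum 217
⇒ y* = 21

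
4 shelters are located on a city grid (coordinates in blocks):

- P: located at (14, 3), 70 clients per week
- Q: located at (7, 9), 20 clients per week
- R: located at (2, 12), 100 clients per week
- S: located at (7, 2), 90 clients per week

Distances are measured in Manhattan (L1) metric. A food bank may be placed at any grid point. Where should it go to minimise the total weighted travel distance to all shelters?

Manhattan distance separates: Σwᵢ(|x−xᵢ|+|y−yᵢ|) = Σwᵢ|x−xᵢ| + Σwᵢ|y−yᵢ|, so x and y are optimised independently as 1-D weighted medians.
Total weight W = 280; half = 140.
x-coordinate, sorted with cumulative weight:
  x=2 (R, w=100) cum 100
  x=7 (Q, w=20) cum 120
  x=7 (S, w=90) cum 210  ← median
  x=14 (P, w=70) cum 280
⇒ x* = 7
y-coordinate, sorted with cumulative weight:
  y=2 (S, w=90) cum 90
  y=3 (P, w=70) cum 160  ← median
  y=9 (Q, w=20) cum 180
  y=12 (R, w=100) cum 280
⇒ y* = 3

(7, 3)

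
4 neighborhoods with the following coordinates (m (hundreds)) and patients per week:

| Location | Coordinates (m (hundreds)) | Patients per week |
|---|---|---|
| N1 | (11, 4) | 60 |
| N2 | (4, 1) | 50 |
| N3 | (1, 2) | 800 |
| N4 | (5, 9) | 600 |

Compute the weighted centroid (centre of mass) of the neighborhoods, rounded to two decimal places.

The minimiser of Σwᵢ‖p−pᵢ‖² is the weighted centroid p* = (Σwᵢpᵢ)/(Σwᵢ).
Σwᵢ = 1510.
Σwᵢxᵢ = 60·11 + 50·4 + 800·1 + 600·5 = 4660.
Σwᵢyᵢ = 60·4 + 50·1 + 800·2 + 600·9 = 7290.
x* = 4660/1510 = 3.09, y* = 7290/1510 = 4.83.

(3.09, 4.83)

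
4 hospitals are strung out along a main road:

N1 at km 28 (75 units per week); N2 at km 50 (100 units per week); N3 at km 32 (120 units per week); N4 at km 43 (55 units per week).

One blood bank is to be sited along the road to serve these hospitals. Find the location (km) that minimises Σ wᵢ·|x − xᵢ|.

x = 32

For a sum of weighted absolute distances on a line, the optimum is the weighted median (not the mean). Total weight W = 350; half-weight = 175.
Sort by position and accumulate weight:
  km 28 (N1, w=75) → cum 75
  km 32 (N3, w=120) → cum 195  ≥ 175 → median here
  km 43 (N4, w=55) → cum 250
  km 50 (N2, w=100) → cum 350
Optimal location: km 32.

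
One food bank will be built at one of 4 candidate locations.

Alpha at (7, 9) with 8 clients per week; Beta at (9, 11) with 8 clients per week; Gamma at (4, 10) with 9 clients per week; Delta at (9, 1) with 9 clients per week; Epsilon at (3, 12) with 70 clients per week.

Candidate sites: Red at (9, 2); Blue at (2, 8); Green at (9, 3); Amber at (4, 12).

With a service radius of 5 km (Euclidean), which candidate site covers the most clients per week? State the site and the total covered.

Amber, covering 87

Coverage radius r = 5 km; a point is covered iff (Δx)²+(Δy)² ≤ 5² = 25.
  Red (9, 2): covers {Delta} → 9
  Blue (2, 8): covers {Gamma, Epsilon} → 79
  Green (9, 3): covers {Delta} → 9
  Amber (4, 12): covers {Alpha, Gamma, Epsilon} → 87
Maximum coverage at Amber: 87 clients per week.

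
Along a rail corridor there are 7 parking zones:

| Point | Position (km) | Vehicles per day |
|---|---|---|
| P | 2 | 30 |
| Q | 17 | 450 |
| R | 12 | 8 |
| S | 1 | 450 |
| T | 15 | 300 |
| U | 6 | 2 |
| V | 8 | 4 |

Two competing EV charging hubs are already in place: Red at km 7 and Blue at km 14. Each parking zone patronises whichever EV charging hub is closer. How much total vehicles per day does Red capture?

486

The indifferent point is the midpoint (7+14)/2 = 10.5; parking zones left of it (closer to Red at 7) go to Red, those right go to Blue.
  S at 1 (w=450) → Red
  P at 2 (w=30) → Red
  U at 6 (w=2) → Red
  V at 8 (w=4) → Red
  R at 12 (w=8) → Blue
  T at 15 (w=300) → Blue
  Q at 17 (w=450) → Blue
Red captures 486; Blue captures 758.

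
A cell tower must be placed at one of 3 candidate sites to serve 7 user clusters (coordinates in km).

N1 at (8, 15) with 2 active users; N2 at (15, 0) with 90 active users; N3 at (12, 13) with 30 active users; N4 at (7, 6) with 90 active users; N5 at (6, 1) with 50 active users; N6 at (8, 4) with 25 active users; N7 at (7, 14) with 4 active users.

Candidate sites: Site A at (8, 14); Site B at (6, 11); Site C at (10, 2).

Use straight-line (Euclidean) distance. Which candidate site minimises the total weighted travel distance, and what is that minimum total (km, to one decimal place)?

Site C, total 1622.7 km

Total weighted distance at each candidate:
  Site A (8, 14): total = 3171.7
  Site B (6, 11): total = 2631.4
  Site C (10, 2): total = 1622.7
Minimum is at Site C with total 1622.7 km.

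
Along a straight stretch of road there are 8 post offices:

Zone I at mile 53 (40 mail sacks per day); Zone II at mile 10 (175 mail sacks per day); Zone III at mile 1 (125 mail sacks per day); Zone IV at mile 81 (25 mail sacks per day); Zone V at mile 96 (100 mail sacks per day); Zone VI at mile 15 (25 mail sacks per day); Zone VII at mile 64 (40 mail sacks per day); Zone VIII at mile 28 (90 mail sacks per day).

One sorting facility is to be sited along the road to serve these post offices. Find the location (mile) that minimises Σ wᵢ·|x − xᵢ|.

x = 15

For a sum of weighted absolute distances on a line, the optimum is the weighted median (not the mean). Total weight W = 620; half-weight = 310.
Sort by position and accumulate weight:
  mile 1 (Zone III, w=125) → cum 125
  mile 10 (Zone II, w=175) → cum 300
  mile 15 (Zone VI, w=25) → cum 325  ≥ 310 → median here
  mile 28 (Zone VIII, w=90) → cum 415
  mile 53 (Zone I, w=40) → cum 455
  mile 64 (Zone VII, w=40) → cum 495
  mile 81 (Zone IV, w=25) → cum 520
  mile 96 (Zone V, w=100) → cum 620
Optimal location: mile 15.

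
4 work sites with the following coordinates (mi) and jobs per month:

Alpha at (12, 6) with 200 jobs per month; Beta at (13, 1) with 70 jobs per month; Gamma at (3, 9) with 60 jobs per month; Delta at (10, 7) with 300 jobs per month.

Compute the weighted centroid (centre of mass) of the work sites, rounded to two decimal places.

(10.30, 6.21)

The minimiser of Σwᵢ‖p−pᵢ‖² is the weighted centroid p* = (Σwᵢpᵢ)/(Σwᵢ).
Σwᵢ = 630.
Σwᵢxᵢ = 200·12 + 70·13 + 60·3 + 300·10 = 6490.
Σwᵢyᵢ = 200·6 + 70·1 + 60·9 + 300·7 = 3910.
x* = 6490/630 = 10.30, y* = 3910/630 = 6.21.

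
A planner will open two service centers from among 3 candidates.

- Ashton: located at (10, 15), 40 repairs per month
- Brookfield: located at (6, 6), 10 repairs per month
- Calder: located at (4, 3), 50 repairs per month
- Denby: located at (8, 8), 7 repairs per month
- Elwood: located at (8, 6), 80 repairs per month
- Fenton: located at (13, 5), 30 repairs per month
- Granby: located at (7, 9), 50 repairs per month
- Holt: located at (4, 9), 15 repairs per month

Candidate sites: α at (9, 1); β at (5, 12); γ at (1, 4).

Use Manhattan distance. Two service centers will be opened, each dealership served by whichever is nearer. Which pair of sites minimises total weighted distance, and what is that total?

{α, β}, total 1819

Evaluate every pair (each demand assigned to the nearer of the two):
  {α, β}: total = 1819
  {β, γ}: total = 2059
  {α, γ}: total = 2266
Best pair: {α, β} with total 1819.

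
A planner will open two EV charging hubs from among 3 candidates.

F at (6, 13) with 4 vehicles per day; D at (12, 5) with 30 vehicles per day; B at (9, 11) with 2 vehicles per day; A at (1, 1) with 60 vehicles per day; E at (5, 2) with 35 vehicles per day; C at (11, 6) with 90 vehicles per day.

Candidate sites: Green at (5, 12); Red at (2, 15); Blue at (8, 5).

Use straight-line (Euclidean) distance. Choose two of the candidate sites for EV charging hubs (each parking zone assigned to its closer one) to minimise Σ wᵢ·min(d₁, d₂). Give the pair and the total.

Evaluate every pair (each demand assigned to the nearer of the two):
  {Green, Blue}: total = 1050.7
  {Red, Blue}: total = 1066.9
  {Green, Red}: total = 2126.8
Best pair: {Green, Blue} with total 1050.7.

{Green, Blue}, total 1050.7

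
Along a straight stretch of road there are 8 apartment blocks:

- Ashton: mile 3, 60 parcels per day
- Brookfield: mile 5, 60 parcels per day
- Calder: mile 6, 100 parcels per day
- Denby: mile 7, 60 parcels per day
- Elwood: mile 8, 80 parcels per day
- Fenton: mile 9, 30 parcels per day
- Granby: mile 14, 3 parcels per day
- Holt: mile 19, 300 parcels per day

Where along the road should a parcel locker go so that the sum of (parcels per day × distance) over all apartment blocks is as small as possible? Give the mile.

For a sum of weighted absolute distances on a line, the optimum is the weighted median (not the mean). Total weight W = 693; half-weight = 346.5.
Sort by position and accumulate weight:
  mile 3 (Ashton, w=60) → cum 60
  mile 5 (Brookfield, w=60) → cum 120
  mile 6 (Calder, w=100) → cum 220
  mile 7 (Denby, w=60) → cum 280
  mile 8 (Elwood, w=80) → cum 360  ≥ 346.5 → median here
  mile 9 (Fenton, w=30) → cum 390
  mile 14 (Granby, w=3) → cum 393
  mile 19 (Holt, w=300) → cum 693
Optimal location: mile 8.

x = 8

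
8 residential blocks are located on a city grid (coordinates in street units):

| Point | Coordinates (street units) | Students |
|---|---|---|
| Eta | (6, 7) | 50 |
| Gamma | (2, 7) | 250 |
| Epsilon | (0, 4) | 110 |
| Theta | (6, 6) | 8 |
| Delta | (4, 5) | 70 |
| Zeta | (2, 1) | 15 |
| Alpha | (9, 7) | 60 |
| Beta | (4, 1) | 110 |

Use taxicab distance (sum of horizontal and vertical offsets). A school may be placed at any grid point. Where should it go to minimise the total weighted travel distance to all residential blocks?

Manhattan distance separates: Σwᵢ(|x−xᵢ|+|y−yᵢ|) = Σwᵢ|x−xᵢ| + Σwᵢ|y−yᵢ|, so x and y are optimised independently as 1-D weighted medians.
Total weight W = 673; half = 336.5.
x-coordinate, sorted with cumulative weight:
  x=0 (Epsilon, w=110) cum 110
  x=2 (Gamma, w=250) cum 360  ← median
  x=2 (Zeta, w=15) cum 375
  x=4 (Delta, w=70) cum 445
  x=4 (Beta, w=110) cum 555
  x=6 (Eta, w=50) cum 605
  x=6 (Theta, w=8) cum 613
  x=9 (Alpha, w=60) cum 673
⇒ x* = 2
y-coordinate, sorted with cumulative weight:
  y=1 (Zeta, w=15) cum 15
  y=1 (Beta, w=110) cum 125
  y=4 (Epsilon, w=110) cum 235
  y=5 (Delta, w=70) cum 305
  y=6 (Theta, w=8) cum 313
  y=7 (Eta, w=50) cum 363  ← median
  y=7 (Gamma, w=250) cum 613
  y=7 (Alpha, w=60) cum 673
⇒ y* = 7

(2, 7)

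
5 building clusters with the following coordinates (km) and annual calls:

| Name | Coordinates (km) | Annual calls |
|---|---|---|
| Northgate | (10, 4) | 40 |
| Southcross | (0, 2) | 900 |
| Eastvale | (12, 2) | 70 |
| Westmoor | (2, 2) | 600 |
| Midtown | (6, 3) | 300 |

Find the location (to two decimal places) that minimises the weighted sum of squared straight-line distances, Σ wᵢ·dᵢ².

(2.22, 2.20)

The minimiser of Σwᵢ‖p−pᵢ‖² is the weighted centroid p* = (Σwᵢpᵢ)/(Σwᵢ).
Σwᵢ = 1910.
Σwᵢxᵢ = 40·10 + 900·0 + 70·12 + 600·2 + 300·6 = 4240.
Σwᵢyᵢ = 40·4 + 900·2 + 70·2 + 600·2 + 300·3 = 4200.
x* = 4240/1910 = 2.22, y* = 4200/1910 = 2.20.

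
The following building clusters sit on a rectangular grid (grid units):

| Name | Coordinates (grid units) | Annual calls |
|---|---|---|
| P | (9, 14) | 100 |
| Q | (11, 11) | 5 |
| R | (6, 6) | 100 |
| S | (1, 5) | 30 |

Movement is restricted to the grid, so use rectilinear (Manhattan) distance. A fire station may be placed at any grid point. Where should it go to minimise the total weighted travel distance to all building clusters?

(6, 6)

Manhattan distance separates: Σwᵢ(|x−xᵢ|+|y−yᵢ|) = Σwᵢ|x−xᵢ| + Σwᵢ|y−yᵢ|, so x and y are optimised independently as 1-D weighted medians.
Total weight W = 235; half = 117.5.
x-coordinate, sorted with cumulative weight:
  x=1 (S, w=30) cum 30
  x=6 (R, w=100) cum 130  ← median
  x=9 (P, w=100) cum 230
  x=11 (Q, w=5) cum 235
⇒ x* = 6
y-coordinate, sorted with cumulative weight:
  y=5 (S, w=30) cum 30
  y=6 (R, w=100) cum 130  ← median
  y=11 (Q, w=5) cum 135
  y=14 (P, w=100) cum 235
⇒ y* = 6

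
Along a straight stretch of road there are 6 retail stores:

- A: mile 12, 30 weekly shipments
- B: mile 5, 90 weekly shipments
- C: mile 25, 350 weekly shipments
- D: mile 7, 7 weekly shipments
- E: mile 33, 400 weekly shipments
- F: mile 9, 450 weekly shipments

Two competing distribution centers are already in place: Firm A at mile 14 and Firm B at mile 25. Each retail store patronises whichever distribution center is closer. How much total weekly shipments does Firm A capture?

577

The indifferent point is the midpoint (14+25)/2 = 19.5; retail stores left of it (closer to Firm A at 14) go to Firm A, those right go to Firm B.
  B at 5 (w=90) → Firm A
  D at 7 (w=7) → Firm A
  F at 9 (w=450) → Firm A
  A at 12 (w=30) → Firm A
  C at 25 (w=350) → Firm B
  E at 33 (w=400) → Firm B
Firm A captures 577; Firm B captures 750.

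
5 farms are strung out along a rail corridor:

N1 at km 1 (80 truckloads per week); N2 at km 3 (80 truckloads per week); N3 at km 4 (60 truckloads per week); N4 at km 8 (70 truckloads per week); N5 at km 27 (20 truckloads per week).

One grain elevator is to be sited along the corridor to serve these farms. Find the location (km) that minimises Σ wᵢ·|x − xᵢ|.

For a sum of weighted absolute distances on a line, the optimum is the weighted median (not the mean). Total weight W = 310; half-weight = 155.
Sort by position and accumulate weight:
  km 1 (N1, w=80) → cum 80
  km 3 (N2, w=80) → cum 160  ≥ 155 → median here
  km 4 (N3, w=60) → cum 220
  km 8 (N4, w=70) → cum 290
  km 27 (N5, w=20) → cum 310
Optimal location: km 3.

x = 3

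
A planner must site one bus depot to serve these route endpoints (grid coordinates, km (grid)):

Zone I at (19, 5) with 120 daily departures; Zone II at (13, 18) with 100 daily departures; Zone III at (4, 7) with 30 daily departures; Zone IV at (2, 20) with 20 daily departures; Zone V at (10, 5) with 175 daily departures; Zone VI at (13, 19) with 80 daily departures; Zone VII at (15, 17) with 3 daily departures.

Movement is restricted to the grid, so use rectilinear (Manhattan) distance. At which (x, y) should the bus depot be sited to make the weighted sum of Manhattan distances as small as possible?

Manhattan distance separates: Σwᵢ(|x−xᵢ|+|y−yᵢ|) = Σwᵢ|x−xᵢ| + Σwᵢ|y−yᵢ|, so x and y are optimised independently as 1-D weighted medians.
Total weight W = 528; half = 264.
x-coordinate, sorted with cumulative weight:
  x=2 (Zone IV, w=20) cum 20
  x=4 (Zone III, w=30) cum 50
  x=10 (Zone V, w=175) cum 225
  x=13 (Zone II, w=100) cum 325  ← median
  x=13 (Zone VI, w=80) cum 405
  x=15 (Zone VII, w=3) cum 408
  x=19 (Zone I, w=120) cum 528
⇒ x* = 13
y-coordinate, sorted with cumulative weight:
  y=5 (Zone I, w=120) cum 120
  y=5 (Zone V, w=175) cum 295  ← median
  y=7 (Zone III, w=30) cum 325
  y=17 (Zone VII, w=3) cum 328
  y=18 (Zone II, w=100) cum 428
  y=19 (Zone VI, w=80) cum 508
  y=20 (Zone IV, w=20) cum 528
⇒ y* = 5

(13, 5)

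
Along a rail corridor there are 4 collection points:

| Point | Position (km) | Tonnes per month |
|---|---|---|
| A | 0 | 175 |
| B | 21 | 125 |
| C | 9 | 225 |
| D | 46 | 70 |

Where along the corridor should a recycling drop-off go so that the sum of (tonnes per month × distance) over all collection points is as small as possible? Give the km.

For a sum of weighted absolute distances on a line, the optimum is the weighted median (not the mean). Total weight W = 595; half-weight = 297.5.
Sort by position and accumulate weight:
  km 0 (A, w=175) → cum 175
  km 9 (C, w=225) → cum 400  ≥ 297.5 → median here
  km 21 (B, w=125) → cum 525
  km 46 (D, w=70) → cum 595
Optimal location: km 9.

x = 9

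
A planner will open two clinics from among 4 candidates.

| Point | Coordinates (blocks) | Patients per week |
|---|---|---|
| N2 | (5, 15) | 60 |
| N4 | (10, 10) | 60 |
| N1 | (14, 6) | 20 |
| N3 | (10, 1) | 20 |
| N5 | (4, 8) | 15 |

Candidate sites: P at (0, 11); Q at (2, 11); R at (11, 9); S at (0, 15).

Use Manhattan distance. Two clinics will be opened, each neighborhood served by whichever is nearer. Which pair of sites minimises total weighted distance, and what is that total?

Evaluate every pair (each demand assigned to the nearer of the two):
  {R, S}: total = 840
  {Q, R}: total = 915
  {P, R}: total = 1065
  {Q, S}: total = 1615
  {P, Q}: total = 1735
  {P, S}: total = 1845
Best pair: {R, S} with total 840.

{R, S}, total 840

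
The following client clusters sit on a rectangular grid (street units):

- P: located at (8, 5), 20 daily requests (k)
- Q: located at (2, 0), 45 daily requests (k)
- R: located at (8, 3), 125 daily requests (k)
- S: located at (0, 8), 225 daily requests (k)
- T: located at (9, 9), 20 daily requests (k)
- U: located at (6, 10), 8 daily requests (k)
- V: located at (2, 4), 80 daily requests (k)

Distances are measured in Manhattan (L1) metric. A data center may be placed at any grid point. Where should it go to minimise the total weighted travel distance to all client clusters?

Manhattan distance separates: Σwᵢ(|x−xᵢ|+|y−yᵢ|) = Σwᵢ|x−xᵢ| + Σwᵢ|y−yᵢ|, so x and y are optimised independently as 1-D weighted medians.
Total weight W = 523; half = 261.5.
x-coordinate, sorted with cumulative weight:
  x=0 (S, w=225) cum 225
  x=2 (Q, w=45) cum 270  ← median
  x=2 (V, w=80) cum 350
  x=6 (U, w=8) cum 358
  x=8 (P, w=20) cum 378
  x=8 (R, w=125) cum 503
  x=9 (T, w=20) cum 523
⇒ x* = 2
y-coordinate, sorted with cumulative weight:
  y=0 (Q, w=45) cum 45
  y=3 (R, w=125) cum 170
  y=4 (V, w=80) cum 250
  y=5 (P, w=20) cum 270  ← median
  y=8 (S, w=225) cum 495
  y=9 (T, w=20) cum 515
  y=10 (U, w=8) cum 523
⇒ y* = 5

(2, 5)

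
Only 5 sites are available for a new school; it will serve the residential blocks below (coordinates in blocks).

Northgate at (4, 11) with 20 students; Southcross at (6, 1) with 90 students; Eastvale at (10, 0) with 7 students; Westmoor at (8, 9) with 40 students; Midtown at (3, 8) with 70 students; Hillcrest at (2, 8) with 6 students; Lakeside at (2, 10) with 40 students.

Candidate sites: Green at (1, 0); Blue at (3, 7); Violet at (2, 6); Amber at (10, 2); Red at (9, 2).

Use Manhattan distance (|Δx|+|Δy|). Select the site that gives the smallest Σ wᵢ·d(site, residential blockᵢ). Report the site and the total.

Blue, total 1530 blocks

Total weighted distance at each candidate:
  Green (1, 0): total = 2717
  Blue (3, 7): total = 1530
  Violet (2, 6): total = 1790
  Amber (10, 2): total = 2758
  Red (9, 2): total = 2499
Minimum is at Blue with total 1530 blocks.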